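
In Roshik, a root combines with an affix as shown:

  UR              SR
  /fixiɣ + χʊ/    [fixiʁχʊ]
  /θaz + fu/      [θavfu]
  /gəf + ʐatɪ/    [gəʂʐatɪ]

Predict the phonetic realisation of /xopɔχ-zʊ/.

[xopɔszʊ]

The data show regressive place assimilation: /ɣ/ → [ʁ] before /χ/; /z/ → [v] before /f/; /f/ → [ʂ] before /ʐ/. In each pair only place changes, matching the following consonant, while manner and voice stay constant.
The rule targets /χ/ (voiceless uvular fricative), which sits before the trigger /z/ (alveolar).
Changing only its place to alveolar gives [s] — the voiceless alveolar fricative.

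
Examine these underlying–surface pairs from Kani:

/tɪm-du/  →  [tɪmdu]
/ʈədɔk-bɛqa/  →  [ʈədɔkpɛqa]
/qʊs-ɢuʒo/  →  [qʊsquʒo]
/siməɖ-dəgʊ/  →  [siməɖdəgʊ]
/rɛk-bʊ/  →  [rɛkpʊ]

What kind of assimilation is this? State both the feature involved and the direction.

progressive voicing assimilation

Comparing underlying and surface forms, /b/ → [p] is the alternation; the neighbouring /k/ is constant.
/b/ is voiced while /k/ is voiceless; the output [p] is voiceless, matching the trigger — so the feature that spreads is voicing.
Place and manner are unchanged, so the assimilation is partial, not total.
The same holds elsewhere in the data: /ɢ/ → [q] after /s/ (voiced → voiceless, matching voiceless) — only voicing changes, and always toward the preceding segment.
Nothing changes in [tɪmdu], [siməɖdəgʊ]: there the adjacent consonants already agree in voicing (/d/ and /m/ are both voiced; /d/ and /ɖ/ are both voiced), so these forms are consistent with the same rule.
Since the segment that changes follows the conditioning segment, the assimilation is progressive.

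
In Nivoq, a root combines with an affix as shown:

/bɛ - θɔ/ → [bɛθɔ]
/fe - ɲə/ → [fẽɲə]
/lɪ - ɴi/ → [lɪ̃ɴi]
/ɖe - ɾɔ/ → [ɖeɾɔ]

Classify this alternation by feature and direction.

The vowel /e/ surfaces as nasalised [ẽ] next to the following nasal /ɲ/ — it has acquired the [+nasal] feature of its neighbour.
The other form shows the same pattern: /ɪ/ → [ɪ̃] before /ɴ/ — each time a vowel is nasalised next to a following nasal.
No change occurs in [bɛθɔ], [ɖeɾɔ] because the vowel at the boundary is adjacent to an oral consonant, not a nasal (/ɛ/ next to /θ/; /e/ next to /ɾ/).
Because the conditioning nasal is to the right of the vowel that changes, the process is regressive (anticipatory).

regressive nasality assimilation (vowel nasalisation)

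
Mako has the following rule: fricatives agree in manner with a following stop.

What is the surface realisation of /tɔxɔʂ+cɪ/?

[tɔxɔʈcɪ]

/ʂ/ is a voiceless retroflex fricative. The following trigger /c/ is a stop, so /ʂ/ must become a stop as well.
Changing only its manner to stop gives [ʈ] — the voiceless retroflex stop.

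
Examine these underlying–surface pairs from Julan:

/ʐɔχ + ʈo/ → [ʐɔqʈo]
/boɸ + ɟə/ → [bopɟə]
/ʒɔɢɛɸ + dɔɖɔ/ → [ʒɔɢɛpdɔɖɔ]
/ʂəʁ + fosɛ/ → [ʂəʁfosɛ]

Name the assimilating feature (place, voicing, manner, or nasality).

The segment that alternates is /χ/, which surfaces as [q] when adjacent to /ʈ/.
The change fricative → stop matches the manner of the following /ʈ/, identifying this as manner assimilation.
The other alternating forms pattern the same way: /ɸ/ → [p] before /ɟ/ (fricative → stop, matching a stop); /ɸ/ → [p] before /d/ (fricative → stop, matching a stop) — only manner changes, and always toward the following segment.
Nothing changes in [ʂəʁfosɛ]: there the adjacent consonants already agree in manner (/ʁ/ and /f/ are both fricatives), so this form is consistent with the same rule.

manner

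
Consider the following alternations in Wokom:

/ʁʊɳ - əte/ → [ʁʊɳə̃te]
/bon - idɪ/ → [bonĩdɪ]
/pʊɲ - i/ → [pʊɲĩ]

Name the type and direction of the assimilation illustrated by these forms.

progressive nasality assimilation (vowel nasalisation)

The vowel /ə/ surfaces as nasalised [ə̃] next to the preceding nasal /ɳ/ — it has acquired the [+nasal] feature of its neighbour.
The other forms show the same pattern: /i/ → [ĩ] after /n/; /i/ → [ĩ] after /ɲ/ — each time a vowel is nasalised next to a preceding nasal.
Because the conditioning nasal is to the left of the vowel that changes, the process is progressive (perseverative).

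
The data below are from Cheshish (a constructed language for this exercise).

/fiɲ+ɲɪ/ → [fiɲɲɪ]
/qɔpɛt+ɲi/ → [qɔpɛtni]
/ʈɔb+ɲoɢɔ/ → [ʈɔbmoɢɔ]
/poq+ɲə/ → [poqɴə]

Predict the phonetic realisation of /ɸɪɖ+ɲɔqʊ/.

[ɸɪɖɳɔqʊ]

The data show progressive place assimilation: /ɲ/ → [n] after /t/; /ɲ/ → [m] after /b/; /ɲ/ → [ɴ] after /q/. In each pair only place changes, matching the preceding consonant, while manner and voice stay constant.
Nothing changes in [fiɲɲɪ]: there the adjacent consonants already agree in place (/ɲ/ and /ɲ/ are both palatal), so this form is consistent with the same rule.
The rule targets /ɲ/ (voiced palatal nasal), which sits after the trigger /ɖ/ (retroflex).
Changing only its place to retroflex gives [ɳ] — the voiced retroflex nasal.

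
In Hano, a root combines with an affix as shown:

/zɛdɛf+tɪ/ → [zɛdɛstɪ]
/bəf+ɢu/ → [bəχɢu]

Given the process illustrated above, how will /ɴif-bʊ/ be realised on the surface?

[ɴiɸbʊ]

The data show regressive place assimilation: /f/ → [s] before /t/; /f/ → [χ] before /ɢ/. In each pair only place changes, matching the following consonant, while manner and voice stay constant.
The rule targets /f/ (voiceless labiodental fricative), which sits before the trigger /b/ (bilabial).
The voiceless bilabial fricative is [ɸ], so /f/ → [ɸ].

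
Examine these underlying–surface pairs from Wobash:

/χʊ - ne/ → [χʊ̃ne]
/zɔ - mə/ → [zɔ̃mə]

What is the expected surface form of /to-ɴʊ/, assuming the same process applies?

The data show regressive nasality assimilation (vowel nasalisation): /ʊ/ → [ʊ̃] before /n/; /ɔ/ → [ɔ̃] before /m/ — a vowel is nasalised by an immediately following nasal consonant.
/o/ sits next to the nasal /ɴ/ and is therefore nasalised to [õ].

[tõɴʊ]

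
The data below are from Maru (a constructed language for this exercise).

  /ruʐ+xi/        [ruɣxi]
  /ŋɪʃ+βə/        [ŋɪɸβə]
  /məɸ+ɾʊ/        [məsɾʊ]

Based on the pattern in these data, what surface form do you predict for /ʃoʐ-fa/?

[ʃovfa]

The data show regressive place assimilation: /ʐ/ → [ɣ] before /x/; /ʃ/ → [ɸ] before /β/; /ɸ/ → [s] before /ɾ/. In each pair only place changes, matching the following consonant, while manner and voice stay constant.
/ʐ/ is a voiced retroflex fricative. The following trigger /f/ is labiodental, so /ʐ/ must become labiodental as well.
Changing only its place to labiodental gives [v] — the voiced labiodental fricative.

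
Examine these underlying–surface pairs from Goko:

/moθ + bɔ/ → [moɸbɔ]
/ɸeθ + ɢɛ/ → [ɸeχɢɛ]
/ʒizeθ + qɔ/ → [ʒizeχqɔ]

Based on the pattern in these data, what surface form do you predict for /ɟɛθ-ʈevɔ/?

[ɟɛʂʈevɔ]

The data show regressive place assimilation: /θ/ → [ɸ] before /b/; /θ/ → [χ] before /ɢ/; /θ/ → [χ] before /q/. In each pair only place changes, matching the following consonant, while manner and voice stay constant.
/θ/ is a voiceless dental fricative. The following trigger /ʈ/ is retroflex, so /θ/ must become retroflex as well.
A voiceless retroflex fricative is [ʂ], so the surface segment is [ʂ].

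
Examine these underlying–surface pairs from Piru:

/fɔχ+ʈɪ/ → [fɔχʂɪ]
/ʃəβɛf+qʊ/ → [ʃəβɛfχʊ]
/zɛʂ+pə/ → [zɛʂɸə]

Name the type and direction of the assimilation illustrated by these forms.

progressive manner assimilation

Comparing underlying and surface forms, /ʈ/ → [ʂ] is the alternation; the neighbouring /χ/ is constant.
The change stop → fricative matches the manner of the preceding /χ/, identifying this as manner assimilation.
Place and voice are unchanged, so the assimilation is partial, not total.
The same holds elsewhere in the data: /q/ → [χ] after /f/ (stop → fricative, matching a fricative); /p/ → [ɸ] after /ʂ/ (stop → fricative, matching a fricative) — only manner changes, and always toward the preceding segment.
The trigger is the preceding segment, so the direction is progressive (perseverative).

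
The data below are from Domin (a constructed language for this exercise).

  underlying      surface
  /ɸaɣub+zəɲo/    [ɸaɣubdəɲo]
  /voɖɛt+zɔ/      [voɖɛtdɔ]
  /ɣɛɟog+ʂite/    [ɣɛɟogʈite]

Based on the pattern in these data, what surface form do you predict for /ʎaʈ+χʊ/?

The data show progressive manner assimilation: /z/ → [d] after /b/; /z/ → [d] after /t/; /ʂ/ → [ʈ] after /g/. In each pair only manner changes, matching the preceding consonant, while place and voice stay constant.
/χ/ is a voiceless uvular fricative. The preceding trigger /ʈ/ is a stop, so /χ/ must become a stop as well.
Changing only its manner to stop gives [q] — the voiceless uvular stop.

[ʎaʈqʊ]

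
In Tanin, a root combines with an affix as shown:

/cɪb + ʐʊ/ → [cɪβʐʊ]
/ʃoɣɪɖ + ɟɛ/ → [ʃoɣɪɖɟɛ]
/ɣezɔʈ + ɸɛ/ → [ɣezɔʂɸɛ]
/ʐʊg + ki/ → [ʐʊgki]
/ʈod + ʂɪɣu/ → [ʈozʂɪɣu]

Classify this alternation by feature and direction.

Underlying /b/ is realised as [β] next to /ʐ/; /ʐ/ itself does not change.
The change stop → fricative matches the manner of the following /ʐ/, identifying this as manner assimilation.
Place and voice are unchanged, so the assimilation is partial, not total.
The same holds elsewhere in the data: /ʈ/ → [ʂ] before /ɸ/ (stop → fricative, matching a fricative); /d/ → [z] before /ʂ/ (stop → fricative, matching a fricative) — only manner changes, and always toward the following segment.
No alternation appears in [ʃoɣɪɖɟɛ], [ʐʊgki]: there the adjacent consonants already agree in manner (/ɖ/ and /ɟ/ are both stops; /g/ and /k/ are both stops), so these forms are consistent with the same rule.
The trigger is the following segment, so the direction is regressive (anticipatory).

regressive manner assimilation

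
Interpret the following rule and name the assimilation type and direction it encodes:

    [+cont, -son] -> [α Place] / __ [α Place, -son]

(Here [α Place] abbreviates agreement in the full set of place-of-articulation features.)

regressive place assimilation

The shared variable α links the value of the place features (abbreviated [Place]) on the target to the same value on the neighbouring segment, so place is the feature that assimilates.
Since the environment is written after the underscore, the trigger follows the target; the direction is regressive.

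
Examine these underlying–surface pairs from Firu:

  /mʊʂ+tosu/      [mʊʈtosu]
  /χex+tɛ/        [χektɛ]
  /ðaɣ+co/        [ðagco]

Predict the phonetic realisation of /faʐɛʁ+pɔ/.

The data show regressive manner assimilation: /ʂ/ → [ʈ] before /t/; /x/ → [k] before /t/; /ɣ/ → [g] before /c/. In each pair only manner changes, matching the following consonant, while place and voice stay constant.
/ʁ/ is a voiced uvular fricative. The following trigger /p/ is a stop, so /ʁ/ must become a stop as well.
Changing only its manner to stop gives [ɢ] — the voiced uvular stop.

[faʐɛɢpɔ]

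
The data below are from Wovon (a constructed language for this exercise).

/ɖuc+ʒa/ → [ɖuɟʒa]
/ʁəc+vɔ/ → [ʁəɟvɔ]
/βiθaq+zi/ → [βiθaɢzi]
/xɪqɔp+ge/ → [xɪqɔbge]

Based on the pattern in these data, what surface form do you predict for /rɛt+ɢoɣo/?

The data show regressive voicing assimilation: /c/ → [ɟ] before /ʒ/; /c/ → [ɟ] before /v/; /q/ → [ɢ] before /z/; /p/ → [b] before /g/. In each pair only voicing changes, matching the following consonant, while place and manner stay constant.
The rule targets /t/ (voiceless alveolar stop), which sits before the trigger /ɢ/ (voiced).
The voiced alveolar stop is [d], so /t/ → [d].

[rɛdɢoɣo]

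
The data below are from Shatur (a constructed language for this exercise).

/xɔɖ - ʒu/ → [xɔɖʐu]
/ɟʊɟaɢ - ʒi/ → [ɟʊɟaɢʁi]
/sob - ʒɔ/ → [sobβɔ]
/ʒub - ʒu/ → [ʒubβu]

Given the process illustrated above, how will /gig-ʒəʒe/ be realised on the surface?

The data show progressive place assimilation: /ʒ/ → [ʐ] after /ɖ/; /ʒ/ → [ʁ] after /ɢ/; /ʒ/ → [β] after /b/. In each pair only place changes, matching the preceding consonant, while manner and voice stay constant.
The rule targets /ʒ/ (voiced postalveolar fricative), which sits after the trigger /g/ (velar).
The voiced velar fricative is [ɣ], so /ʒ/ → [ɣ].

[gigɣəʒe]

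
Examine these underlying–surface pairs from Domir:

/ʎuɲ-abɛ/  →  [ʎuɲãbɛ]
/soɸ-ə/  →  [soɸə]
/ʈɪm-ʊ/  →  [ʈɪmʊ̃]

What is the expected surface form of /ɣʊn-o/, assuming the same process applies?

[ɣʊnõ]

The data show progressive nasality assimilation (vowel nasalisation): /a/ → [ã] after /ɲ/; /ʊ/ → [ʊ̃] after /m/ — a vowel is nasalised by an immediately preceding nasal consonant.
No change occurs in [soɸə] because the vowel at the boundary is adjacent to an oral consonant, not a nasal (/ə/ next to /ɸ/).
/o/ sits next to the nasal /n/ and is therefore nasalised to [õ].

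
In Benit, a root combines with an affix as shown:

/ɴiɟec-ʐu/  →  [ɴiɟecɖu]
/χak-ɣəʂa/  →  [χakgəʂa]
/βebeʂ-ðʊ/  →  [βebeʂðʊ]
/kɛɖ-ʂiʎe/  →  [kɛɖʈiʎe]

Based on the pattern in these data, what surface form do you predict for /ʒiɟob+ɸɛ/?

[ʒiɟobpɛ]

The data show progressive manner assimilation: /ʐ/ → [ɖ] after /c/; /ɣ/ → [g] after /k/; /ʂ/ → [ʈ] after /ɖ/. In each pair only manner changes, matching the preceding consonant, while place and voice stay constant.
Nothing changes in [βebeʂðʊ]: there the adjacent consonants already agree in manner (/ð/ and /ʂ/ are both fricatives), so this form is consistent with the same rule.
/ɸ/ is a voiceless bilabial fricative. The preceding trigger /b/ is a stop, so /ɸ/ must become a stop as well.
The voiceless bilabial stop is [p], so /ɸ/ → [p].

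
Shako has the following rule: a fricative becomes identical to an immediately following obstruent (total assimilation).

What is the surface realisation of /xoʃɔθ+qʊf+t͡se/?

/θ/ is the segment targeted by the rule; it sits immediately before /q/, so it assimilates completely and surfaces as [q].
The same rule applies at the second boundary: /f/ → [t͡s] next to /t͡s/.

[xoʃɔqqʊt͡st͡se]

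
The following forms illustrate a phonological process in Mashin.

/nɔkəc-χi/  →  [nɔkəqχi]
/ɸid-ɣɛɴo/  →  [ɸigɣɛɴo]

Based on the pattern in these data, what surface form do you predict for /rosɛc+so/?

The data show regressive place assimilation: /c/ → [q] before /χ/; /d/ → [g] before /ɣ/. In each pair only place changes, matching the following consonant, while manner and voice stay constant.
/c/ is a voiceless palatal stop. The following trigger /s/ is alveolar, so /c/ must become alveolar as well.
A voiceless alveolar stop is [t], so the surface segment is [t].

[rosɛtso]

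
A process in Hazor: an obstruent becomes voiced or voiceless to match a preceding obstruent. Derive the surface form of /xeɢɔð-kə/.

[xeɢɔðgə]

The rule targets /k/ (voiceless velar stop), which sits after the trigger /ð/ (voiced).
A voiced velar stop is [g], so the surface segment is [g].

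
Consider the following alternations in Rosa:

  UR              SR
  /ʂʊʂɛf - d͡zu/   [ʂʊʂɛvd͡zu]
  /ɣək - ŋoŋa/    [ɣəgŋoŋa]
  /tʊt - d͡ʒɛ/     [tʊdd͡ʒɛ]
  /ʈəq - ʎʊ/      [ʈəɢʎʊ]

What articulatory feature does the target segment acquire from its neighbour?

Comparing underlying and surface forms, /f/ → [v] is the alternation; the neighbouring /d͡z/ is constant.
/f/ is voiceless while /d͡z/ is voiced; the output [v] is voiced, matching the trigger — so the feature that spreads is voicing.
The same holds elsewhere in the data: /k/ → [g] before /ŋ/ (voiceless → voiced, matching voiced); /t/ → [d] before /d͡ʒ/ (voiceless → voiced, matching voiced); /q/ → [ɢ] before /ʎ/ (voiceless → voiced, matching voiced) — only voicing changes, and always toward the following segment.

voicing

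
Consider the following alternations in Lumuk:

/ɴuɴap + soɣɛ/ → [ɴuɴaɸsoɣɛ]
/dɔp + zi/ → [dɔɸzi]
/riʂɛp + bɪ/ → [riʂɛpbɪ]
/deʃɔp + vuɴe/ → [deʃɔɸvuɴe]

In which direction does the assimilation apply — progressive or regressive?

regressive

Underlying /p/ is realised as [ɸ] next to /s/; /s/ itself does not change.
The change stop → fricative matches the manner of the following /s/, identifying this as manner assimilation.
The other alternating forms pattern the same way: /p/ → [ɸ] before /z/ (stop → fricative, matching a fricative); /p/ → [ɸ] before /v/ (stop → fricative, matching a fricative) — only manner changes, and always toward the following segment.
Nothing changes in [riʂɛpbɪ]: there the adjacent consonants already agree in manner (/p/ and /b/ are both stops), so this form is consistent with the same rule.
Since the segment that changes precedes the conditioning segment, the assimilation is regressive.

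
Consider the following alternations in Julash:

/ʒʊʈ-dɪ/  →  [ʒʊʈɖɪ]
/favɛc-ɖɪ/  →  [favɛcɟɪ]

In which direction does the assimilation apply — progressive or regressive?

progressive

Comparing underlying and surface forms, /d/ → [ɖ] is the alternation; the neighbouring /ʈ/ is constant.
The change alveolar → retroflex matches the place of the preceding /ʈ/, identifying this as place assimilation.
The other alternating form patterns the same way: /ɖ/ → [ɟ] after /c/ (retroflex → palatal, matching palatal) — only place changes, and always toward the preceding segment.
Since the segment that changes follows the conditioning segment, the assimilation is progressive.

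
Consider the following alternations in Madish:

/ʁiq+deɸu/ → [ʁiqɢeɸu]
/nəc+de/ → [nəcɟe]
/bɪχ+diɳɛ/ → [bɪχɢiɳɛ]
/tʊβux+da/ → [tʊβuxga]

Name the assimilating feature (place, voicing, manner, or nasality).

Comparing underlying and surface forms, /d/ → [ɢ] is the alternation; the neighbouring /q/ is constant.
/d/ is alveolar while /q/ is uvular; the output [ɢ] is uvular, matching the trigger — so the feature that spreads is place.
The same holds elsewhere in the data: /d/ → [ɟ] after /c/ (alveolar → palatal, matching palatal); /d/ → [ɢ] after /χ/ (alveolar → uvular, matching uvular); /d/ → [g] after /x/ (alveolar → velar, matching velar) — only place changes, and always toward the preceding segment.

place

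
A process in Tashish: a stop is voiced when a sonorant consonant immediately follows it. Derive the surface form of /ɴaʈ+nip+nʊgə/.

The rule targets /ʈ/ (voiceless retroflex stop), which sits before the trigger /n/ (voiced).
A voiced retroflex stop is [ɖ], so the surface segment is [ɖ].
At the second juncture, /p/ likewise becomes [b] adjacent to /n/.

[ɴaɖnibnʊgə]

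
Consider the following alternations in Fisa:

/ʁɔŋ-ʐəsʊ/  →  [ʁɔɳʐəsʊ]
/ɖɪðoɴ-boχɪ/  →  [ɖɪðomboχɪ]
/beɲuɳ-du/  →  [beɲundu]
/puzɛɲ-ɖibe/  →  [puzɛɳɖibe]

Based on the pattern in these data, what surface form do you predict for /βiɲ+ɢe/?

[βiɴɢe]

The data show regressive place assimilation: /ŋ/ → [ɳ] before /ʐ/; /ɴ/ → [m] before /b/; /ɳ/ → [n] before /d/; /ɲ/ → [ɳ] before /ɖ/. In each pair only place changes, matching the following consonant, while manner and voice stay constant.
The rule targets /ɲ/ (voiced palatal nasal), which sits before the trigger /ɢ/ (uvular).
Changing only its place to uvular gives [ɴ] — the voiced uvular nasal.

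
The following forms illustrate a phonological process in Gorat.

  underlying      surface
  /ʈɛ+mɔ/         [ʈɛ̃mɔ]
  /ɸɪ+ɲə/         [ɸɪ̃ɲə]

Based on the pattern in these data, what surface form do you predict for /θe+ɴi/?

The data show regressive nasality assimilation (vowel nasalisation): /ɛ/ → [ɛ̃] before /m/; /ɪ/ → [ɪ̃] before /ɲ/ — a vowel is nasalised by an immediately following nasal consonant.
The vowel /e/ is adjacent to the following nasal /ɴ/, so it acquires [+nasal] and surfaces as [ẽ].

[θẽɴi]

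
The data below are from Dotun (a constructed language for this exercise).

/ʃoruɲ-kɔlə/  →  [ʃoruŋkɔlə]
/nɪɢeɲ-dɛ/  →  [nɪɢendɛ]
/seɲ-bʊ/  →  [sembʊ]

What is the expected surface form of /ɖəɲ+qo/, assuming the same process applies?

[ɖəɴqo]

The data show regressive place assimilation: /ɲ/ → [ŋ] before /k/; /ɲ/ → [n] before /d/; /ɲ/ → [m] before /b/. In each pair only place changes, matching the following consonant, while manner and voice stay constant.
The rule targets /ɲ/ (voiced palatal nasal), which sits before the trigger /q/ (uvular).
Changing only its place to uvular gives [ɴ] — the voiced uvular nasal.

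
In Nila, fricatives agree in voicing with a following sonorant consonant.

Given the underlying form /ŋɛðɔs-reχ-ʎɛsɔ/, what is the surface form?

/s/ is a voiceless alveolar fricative. The following trigger /r/ is voiced, so /s/ must become voiced as well.
The voiced alveolar fricative is [z], so /s/ → [z].
The same rule applies at the second boundary: /χ/ → [ʁ] next to /ʎ/.

[ŋɛðɔzreʁʎɛsɔ]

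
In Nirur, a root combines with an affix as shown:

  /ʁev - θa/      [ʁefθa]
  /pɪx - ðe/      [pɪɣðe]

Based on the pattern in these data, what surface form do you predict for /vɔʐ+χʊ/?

The data show regressive voicing assimilation: /v/ → [f] before /θ/; /x/ → [ɣ] before /ð/. In each pair only voicing changes, matching the following consonant, while place and manner stay constant.
/ʐ/ is a voiced retroflex fricative. The following trigger /χ/ is voiceless, so /ʐ/ must become voiceless as well.
The voiceless retroflex fricative is [ʂ], so /ʐ/ → [ʂ].

[vɔʂχʊ]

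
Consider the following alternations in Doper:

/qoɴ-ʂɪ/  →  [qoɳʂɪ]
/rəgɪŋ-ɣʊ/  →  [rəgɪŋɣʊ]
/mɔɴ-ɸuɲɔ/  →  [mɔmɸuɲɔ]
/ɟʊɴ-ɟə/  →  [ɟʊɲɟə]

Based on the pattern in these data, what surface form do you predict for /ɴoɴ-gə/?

The data show regressive place assimilation: /ɴ/ → [ɳ] before /ʂ/; /ɴ/ → [m] before /ɸ/; /ɴ/ → [ɲ] before /ɟ/. In each pair only place changes, matching the following consonant, while manner and voice stay constant.
No alternation appears in [rəgɪŋɣʊ]: there the adjacent consonants already agree in place (/ŋ/ and /ɣ/ are both velar), so this form is consistent with the same rule.
The rule targets /ɴ/ (voiced uvular nasal), which sits before the trigger /g/ (velar).
Changing only its place to velar gives [ŋ] — the voiced velar nasal.

[ɴoŋgə]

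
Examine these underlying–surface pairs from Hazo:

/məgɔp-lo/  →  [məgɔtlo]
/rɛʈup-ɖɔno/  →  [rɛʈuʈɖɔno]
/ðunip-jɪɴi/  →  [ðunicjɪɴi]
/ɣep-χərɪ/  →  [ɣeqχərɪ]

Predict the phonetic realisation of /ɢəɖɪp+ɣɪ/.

[ɢəɖɪkɣɪ]

The data show regressive place assimilation: /p/ → [t] before /l/; /p/ → [ʈ] before /ɖ/; /p/ → [c] before /j/; /p/ → [q] before /χ/. In each pair only place changes, matching the following consonant, while manner and voice stay constant.
The rule targets /p/ (voiceless bilabial stop), which sits before the trigger /ɣ/ (velar).
The voiceless velar stop is [k], so /p/ → [k].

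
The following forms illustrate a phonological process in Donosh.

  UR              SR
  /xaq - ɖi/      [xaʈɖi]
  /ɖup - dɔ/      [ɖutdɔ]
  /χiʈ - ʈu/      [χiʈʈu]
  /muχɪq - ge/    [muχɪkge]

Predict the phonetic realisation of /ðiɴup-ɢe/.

[ðiɴuqɢe]

The data show regressive place assimilation: /q/ → [ʈ] before /ɖ/; /p/ → [t] before /d/; /q/ → [k] before /g/. In each pair only place changes, matching the following consonant, while manner and voice stay constant.
Nothing changes in [χiʈʈu]: there the adjacent consonants already agree in place (/ʈ/ and /ʈ/ are both retroflex), so this form is consistent with the same rule.
The rule targets /p/ (voiceless bilabial stop), which sits before the trigger /ɢ/ (uvular).
Changing only its place to uvular gives [q] — the voiceless uvular stop.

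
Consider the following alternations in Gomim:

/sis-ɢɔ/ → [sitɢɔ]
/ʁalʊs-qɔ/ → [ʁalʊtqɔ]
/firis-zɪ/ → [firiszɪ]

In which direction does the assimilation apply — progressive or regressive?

Underlying /s/ is realised as [t] next to /ɢ/; /ɢ/ itself does not change.
/s/ is a fricative while /ɢ/ is a stop; the output [t] is a stop, matching the trigger — so the feature that spreads is manner.
The other alternating form patterns the same way: /s/ → [t] before /q/ (fricative → stop, matching a stop) — only manner changes, and always toward the following segment.
Nothing changes in [firiszɪ]: there the adjacent consonants already agree in manner (/s/ and /z/ are both fricatives), so this form is consistent with the same rule.
Since the segment that changes precedes the conditioning segment, the assimilation is regressive.

regressive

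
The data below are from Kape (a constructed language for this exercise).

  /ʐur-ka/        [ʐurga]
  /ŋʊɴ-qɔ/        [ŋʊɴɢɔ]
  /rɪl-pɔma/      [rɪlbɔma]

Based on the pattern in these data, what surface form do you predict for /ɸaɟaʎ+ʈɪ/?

The data show progressive voicing assimilation: /k/ → [g] after /r/; /q/ → [ɢ] after /ɴ/; /p/ → [b] after /l/. In each pair only voicing changes, matching the preceding consonant, while place and manner stay constant.
The rule targets /ʈ/ (voiceless retroflex stop), which sits after the trigger /ʎ/ (voiced).
The voiced retroflex stop is [ɖ], so /ʈ/ → [ɖ].

[ɸaɟaʎɖɪ]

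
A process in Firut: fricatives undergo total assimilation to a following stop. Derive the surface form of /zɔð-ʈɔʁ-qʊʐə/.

/ð/ is the segment targeted by the rule; it sits immediately before /ʈ/, so it assimilates completely and surfaces as [ʈ].
At the second juncture, /ʁ/ likewise becomes [q] adjacent to /q/.

[zɔʈʈɔqqʊʐə]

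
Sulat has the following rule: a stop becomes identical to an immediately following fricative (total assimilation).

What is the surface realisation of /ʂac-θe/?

[ʂaθθe]

/c/ is the segment targeted by the rule; it sits immediately before /θ/, so it assimilates completely and surfaces as [θ].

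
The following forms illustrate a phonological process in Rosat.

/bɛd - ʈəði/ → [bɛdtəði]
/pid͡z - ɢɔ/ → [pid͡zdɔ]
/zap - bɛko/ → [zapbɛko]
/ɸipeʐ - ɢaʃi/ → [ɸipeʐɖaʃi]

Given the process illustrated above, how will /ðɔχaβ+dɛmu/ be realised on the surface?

[ðɔχaβbɛmu]

The data show progressive place assimilation: /ʈ/ → [t] after /d/; /ɢ/ → [d] after /d͡z/; /ɢ/ → [ɖ] after /ʐ/. In each pair only place changes, matching the preceding consonant, while manner and voice stay constant.
Nothing changes in [zapbɛko]: there the adjacent consonants already agree in place (/b/ and /p/ are both bilabial), so this form is consistent with the same rule.
/d/ is a voiced alveolar stop. The preceding trigger /β/ is bilabial, so /d/ must become bilabial as well.
Changing only its place to bilabial gives [b] — the voiced bilabial stop.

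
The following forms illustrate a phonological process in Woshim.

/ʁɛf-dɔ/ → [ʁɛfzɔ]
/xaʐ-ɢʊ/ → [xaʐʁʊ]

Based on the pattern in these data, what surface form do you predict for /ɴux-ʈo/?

[ɴuxʂo]

The data show progressive manner assimilation: /d/ → [z] after /f/; /ɢ/ → [ʁ] after /ʐ/. In each pair only manner changes, matching the preceding consonant, while place and voice stay constant.
The rule targets /ʈ/ (voiceless retroflex stop), which sits after the trigger /x/ (fricative).
Changing only its manner to fricative gives [ʂ] — the voiceless retroflex fricative.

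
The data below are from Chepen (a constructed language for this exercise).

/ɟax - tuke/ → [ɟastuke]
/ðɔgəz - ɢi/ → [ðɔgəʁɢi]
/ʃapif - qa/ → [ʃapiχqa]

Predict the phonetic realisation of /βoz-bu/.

The data show regressive place assimilation: /x/ → [s] before /t/; /z/ → [ʁ] before /ɢ/; /f/ → [χ] before /q/. In each pair only place changes, matching the following consonant, while manner and voice stay constant.
The rule targets /z/ (voiced alveolar fricative), which sits before the trigger /b/ (bilabial).
The voiced bilabial fricative is [β], so /z/ → [β].

[βoβbu]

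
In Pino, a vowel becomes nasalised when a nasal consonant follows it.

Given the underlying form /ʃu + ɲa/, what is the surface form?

[ʃũɲa]

/u/ sits next to the nasal /ɲ/ and is therefore nasalised to [ũ].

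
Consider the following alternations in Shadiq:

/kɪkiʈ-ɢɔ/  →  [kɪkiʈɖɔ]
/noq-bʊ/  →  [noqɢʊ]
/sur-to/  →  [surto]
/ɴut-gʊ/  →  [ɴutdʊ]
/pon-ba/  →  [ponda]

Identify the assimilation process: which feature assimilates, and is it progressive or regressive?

Underlying /ɢ/ is realised as [ɖ] next to /ʈ/; /ʈ/ itself does not change.
/ɢ/ is uvular while /ʈ/ is retroflex; the output [ɖ] is retroflex, matching the trigger — so the feature that spreads is place.
Manner and voice are unchanged, so the assimilation is partial, not total.
Checking the remaining alternations: /b/ → [ɢ] after /q/ (bilabial → uvular, matching uvular); /g/ → [d] after /t/ (velar → alveolar, matching alveolar); /b/ → [d] after /n/ (bilabial → alveolar, matching alveolar) — only place changes, and always toward the preceding segment.
Nothing changes in [surto]: there the adjacent consonants already agree in place (/t/ and /r/ are both alveolar), so this form is consistent with the same rule.
The trigger is the preceding segment, so the direction is progressive (perseverative).

progressive place assimilation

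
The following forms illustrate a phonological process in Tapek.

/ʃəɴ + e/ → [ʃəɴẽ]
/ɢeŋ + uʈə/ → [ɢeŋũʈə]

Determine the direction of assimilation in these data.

The vowel /e/ surfaces as nasalised [ẽ] next to the preceding nasal /ɴ/ — it has acquired the [+nasal] feature of its neighbour.
Likewise in the remaining data: /u/ → [ũ] after /ŋ/ — each time a vowel is nasalised next to a preceding nasal.
Because the conditioning nasal is to the left of the vowel that changes, the process is progressive (perseverative).

progressive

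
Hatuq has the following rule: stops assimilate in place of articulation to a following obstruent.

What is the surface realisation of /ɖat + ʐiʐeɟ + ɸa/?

The rule targets /t/ (voiceless alveolar stop), which sits before the trigger /ʐ/ (retroflex).
Changing only its place to retroflex gives [ʈ] — the voiceless retroflex stop.
At the second juncture, /ɟ/ likewise becomes [b] adjacent to /ɸ/.

[ɖaʈʐiʐebɸa]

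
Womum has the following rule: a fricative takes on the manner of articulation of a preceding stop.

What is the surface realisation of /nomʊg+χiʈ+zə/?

[nomʊgqiʈdə]

/χ/ is a voiceless uvular fricative. The preceding trigger /g/ is a stop, so /χ/ must become a stop as well.
A voiceless uvular stop is [q], so the surface segment is [q].
The same rule applies at the second boundary: /z/ → [d] next to /ʈ/.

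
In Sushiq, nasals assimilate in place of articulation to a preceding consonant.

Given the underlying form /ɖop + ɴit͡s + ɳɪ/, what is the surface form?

The rule targets /ɴ/ (voiced uvular nasal), which sits after the trigger /p/ (bilabial).
Changing only its place to bilabial gives [m] — the voiced bilabial nasal.
The same rule applies at the second boundary: /ɳ/ → [n] next to /t͡s/.

[ɖopmit͡snɪ]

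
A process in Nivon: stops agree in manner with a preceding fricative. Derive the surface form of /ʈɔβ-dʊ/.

/d/ is a voiced alveolar stop. The preceding trigger /β/ is a fricative, so /d/ must become a fricative as well.
A voiced alveolar fricative is [z], so the surface segment is [z].

[ʈɔβzʊ]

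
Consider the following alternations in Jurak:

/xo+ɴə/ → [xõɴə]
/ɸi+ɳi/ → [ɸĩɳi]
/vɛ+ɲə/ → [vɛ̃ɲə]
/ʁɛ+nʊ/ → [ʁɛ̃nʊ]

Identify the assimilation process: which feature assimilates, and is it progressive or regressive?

The vowel /o/ surfaces as nasalised [õ] next to the following nasal /ɴ/ — it has acquired the [+nasal] feature of its neighbour.
Likewise in the remaining data: /i/ → [ĩ] before /ɳ/; /ɛ/ → [ɛ̃] before /ɲ/; /ɛ/ → [ɛ̃] before /n/ — each time a vowel is nasalised next to a following nasal.
Because the conditioning nasal is to the right of the vowel that changes, the process is regressive (anticipatory).

regressive nasality assimilation (vowel nasalisation)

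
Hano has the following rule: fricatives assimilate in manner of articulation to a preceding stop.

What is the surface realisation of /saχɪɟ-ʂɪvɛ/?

[saχɪɟʈɪvɛ]

/ʂ/ is a voiceless retroflex fricative. The preceding trigger /ɟ/ is a stop, so /ʂ/ must become a stop as well.
A voiceless retroflex stop is [ʈ], so the surface segment is [ʈ].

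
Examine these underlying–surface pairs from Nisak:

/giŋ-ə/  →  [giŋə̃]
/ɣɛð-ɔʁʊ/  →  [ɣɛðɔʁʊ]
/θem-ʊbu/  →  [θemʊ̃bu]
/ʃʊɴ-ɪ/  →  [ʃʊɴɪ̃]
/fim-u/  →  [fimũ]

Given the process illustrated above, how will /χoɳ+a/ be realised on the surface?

[χoɳã]

The data show progressive nasality assimilation (vowel nasalisation): /ə/ → [ə̃] after /ŋ/; /ʊ/ → [ʊ̃] after /m/; /ɪ/ → [ɪ̃] after /ɴ/; /u/ → [ũ] after /m/ — a vowel is nasalised by an immediately preceding nasal consonant.
No change occurs in [ɣɛðɔʁʊ] because the vowel at the boundary is adjacent to an oral consonant, not a nasal (/ɔ/ next to /ð/).
/a/ sits next to the nasal /ɳ/ and is therefore nasalised to [ã].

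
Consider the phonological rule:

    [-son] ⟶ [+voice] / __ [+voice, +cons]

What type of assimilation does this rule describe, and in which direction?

The structural change is [+voice], and the conditioning segment [+voice, +cons] (a voiced consonant) is itself voiced, so the target comes to share the voicing of its neighbour — voicing assimilation.
The conditioning segment sits to the right of the focus bar, meaning the trigger follows the segment that changes — regressive assimilation.

regressive voicing assimilation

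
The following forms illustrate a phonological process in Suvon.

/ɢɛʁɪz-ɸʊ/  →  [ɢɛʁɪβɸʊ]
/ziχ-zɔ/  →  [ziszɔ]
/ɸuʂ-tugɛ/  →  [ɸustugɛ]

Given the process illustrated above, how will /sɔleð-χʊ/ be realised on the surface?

The data show regressive place assimilation: /z/ → [β] before /ɸ/; /χ/ → [s] before /z/; /ʂ/ → [s] before /t/. In each pair only place changes, matching the following consonant, while manner and voice stay constant.
/ð/ is a voiced dental fricative. The following trigger /χ/ is uvular, so /ð/ must become uvular as well.
Changing only its place to uvular gives [ʁ] — the voiced uvular fricative.

[sɔleʁχʊ]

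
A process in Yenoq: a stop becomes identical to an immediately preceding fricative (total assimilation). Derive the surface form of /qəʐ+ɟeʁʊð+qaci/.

/ɟ/ is the segment targeted by the rule; it sits immediately after /ʐ/, so it assimilates completely and surfaces as [ʐ].
At the second juncture, /q/ likewise becomes [ð] adjacent to /ð/.

[qəʐʐeʁʊððaci]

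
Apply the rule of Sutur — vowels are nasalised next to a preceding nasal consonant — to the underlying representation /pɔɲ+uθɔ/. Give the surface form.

[pɔɲũθɔ]

The vowel /u/ is adjacent to the preceding nasal /ɲ/, so it acquires [+nasal] and surfaces as [ũ].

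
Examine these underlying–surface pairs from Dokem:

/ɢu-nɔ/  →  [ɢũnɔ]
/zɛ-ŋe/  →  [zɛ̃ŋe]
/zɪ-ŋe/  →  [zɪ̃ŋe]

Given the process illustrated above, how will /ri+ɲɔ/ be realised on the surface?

The data show regressive nasality assimilation (vowel nasalisation): /u/ → [ũ] before /n/; /ɛ/ → [ɛ̃] before /ŋ/; /ɪ/ → [ɪ̃] before /ŋ/ — a vowel is nasalised by an immediately following nasal consonant.
/i/ sits next to the nasal /ɲ/ and is therefore nasalised to [ĩ].

[rĩɲɔ]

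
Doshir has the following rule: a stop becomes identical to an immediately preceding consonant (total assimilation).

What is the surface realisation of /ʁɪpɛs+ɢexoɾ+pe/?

[ʁɪpɛssexoɾɾe]

/ɢ/ is the segment targeted by the rule; it sits immediately after /s/, so it assimilates completely and surfaces as [s].
At the second juncture, /p/ likewise becomes [ɾ] adjacent to /ɾ/.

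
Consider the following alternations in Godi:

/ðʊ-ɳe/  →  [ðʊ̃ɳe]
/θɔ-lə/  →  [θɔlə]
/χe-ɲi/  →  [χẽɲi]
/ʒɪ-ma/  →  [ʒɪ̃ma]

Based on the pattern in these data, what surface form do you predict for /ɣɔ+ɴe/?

[ɣɔ̃ɴe]

The data show regressive nasality assimilation (vowel nasalisation): /ʊ/ → [ʊ̃] before /ɳ/; /e/ → [ẽ] before /ɲ/; /ɪ/ → [ɪ̃] before /m/ — a vowel is nasalised by an immediately following nasal consonant.
No change occurs in [θɔlə] because the vowel at the boundary is adjacent to an oral consonant, not a nasal (/ɔ/ next to /l/).
The vowel /ɔ/ is adjacent to the following nasal /ɴ/, so it acquires [+nasal] and surfaces as [ɔ̃].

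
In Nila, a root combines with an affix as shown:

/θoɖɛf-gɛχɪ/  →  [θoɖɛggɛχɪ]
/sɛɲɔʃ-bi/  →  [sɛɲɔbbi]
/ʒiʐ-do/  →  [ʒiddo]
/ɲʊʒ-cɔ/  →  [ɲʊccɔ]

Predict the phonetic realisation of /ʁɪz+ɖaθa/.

[ʁɪɖɖaθa]

The data show regressive total assimilation (/f/ → [g] before /g/; /ʃ/ → [b] before /b/; /ʐ/ → [d] before /d/; /ʒ/ → [c] before /c/): in every case the target segment becomes identical to its following neighbour, copying more than a single feature.
/z/ is the segment targeted by the rule; it sits immediately before /ɖ/, so it assimilates completely and surfaces as [ɖ].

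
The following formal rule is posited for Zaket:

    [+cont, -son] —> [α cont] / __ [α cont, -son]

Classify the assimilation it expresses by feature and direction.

The shared variable α links the value of [cont] on the target to that of the neighbouring obstruent. [cont] distinguishes stops from fricatives — a manner-of-articulation feature — so this is manner assimilation.
Since the environment is written after the underscore, the trigger follows the target; the direction is regressive.

regressive manner assimilation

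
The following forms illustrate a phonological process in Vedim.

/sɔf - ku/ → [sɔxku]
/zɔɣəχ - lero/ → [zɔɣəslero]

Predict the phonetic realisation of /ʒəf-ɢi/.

The data show regressive place assimilation: /f/ → [x] before /k/; /χ/ → [s] before /l/. In each pair only place changes, matching the following consonant, while manner and voice stay constant.
/f/ is a voiceless labiodental fricative. The following trigger /ɢ/ is uvular, so /f/ must become uvular as well.
Changing only its place to uvular gives [χ] — the voiceless uvular fricative.

[ʒəχɢi]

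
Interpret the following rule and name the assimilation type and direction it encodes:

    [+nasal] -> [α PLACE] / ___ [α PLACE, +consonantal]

regressive place assimilation

The shared variable α links the value of the place features (abbreviated [PLACE]) on the target to the same value on the neighbouring segment, so place is the feature that assimilates.
Since the environment is written after the underscore, the trigger follows the target; the direction is regressive.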